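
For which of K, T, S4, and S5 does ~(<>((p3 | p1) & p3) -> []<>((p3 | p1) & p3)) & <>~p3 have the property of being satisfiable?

K, T, S4

S4-tableau for the formula:
1. ~(<>((p3 | p1) & p3) -> []<>((p3 | p1) & p3)) & <>~p3, w0
2. ~(<>((p3 | p1) & p3) -> []<>((p3 | p1) & p3)), w0
3. <>~p3, w0
4. <>((p3 | p1) & p3), w0
5. ~[]<>((p3 | p1) & p3), w0
6. ~p3, w1
7. (p3 | p1) & p3, w2
8. p3 | p1, w2
9. p3, w2
10. p1, w2
11. ~<>((p3 | p1) & p3), w3
12. ~((p3 | p1) & p3), w3
13. ~p3, w3
Accessibility: w0Rw0, w0Rw1, w0Rw2, w0Rw3, w1Rw1, w2Rw2, w3Rw3
Complete open branch: satisfiable in S4, hence also in K, T (this S4-model is also a K-model and a T-model).
S5-tableau for the formula:
1. ~(<>((p3 | p1) & p3) -> []<>((p3 | p1) & p3)) & <>~p3, w0
2. ~(<>((p3 | p1) & p3) -> []<>((p3 | p1) & p3)), w0
3. <>~p3, w0
4. <>((p3 | p1) & p3), w0
5. ~[]<>((p3 | p1) & p3), w0
6. ~p3, w1
7. (p3 | p1) & p3, w2
8. p3 | p1, w2
9. p3, w2
10. p1, w2
11. ~<>((p3 | p1) & p3), w3
12. ~((p3 | p1) & p3), w0
13. ~((p3 | p1) & p3), w1
14. ~((p3 | p1) & p3), w2
15. ~((p3 | p1) & p3), w3
16. ~(p3 | p1), w0
17. ~p3, w0
18. ~p1, w0
19. ~(p3 | p1), w1
20. ~p1, w1
21. ~(p3 | p1), w2
22. ~p3, w2
23. ~p1, w2
Accessibility: w0Rw0, w0Rw1, w0Rw2, w0Rw3, w1Rw0, w1Rw1, w1Rw2, w1Rw3, w2Rw0, w2Rw1, w2Rw2, w2Rw3, w3Rw0, w3Rw1, w3Rw2, w3Rw3
Branch closes: p3 and ~p3 both at w2.
Every branch closes (one shown): unsatisfiable in S5.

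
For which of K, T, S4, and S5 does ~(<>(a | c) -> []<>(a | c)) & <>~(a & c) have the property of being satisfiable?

K, T, S4

S5-tableau for the formula:
1. ~(<>(a | c) -> []<>(a | c)) & <>~(a & c), w0
2. ~(<>(a | c) -> []<>(a | c)), w0   [&-rule on 1]
3. <>~(a & c), w0   [&-rule on 1]
4. <>(a | c), w0   [~->-rule on 2]
5. ~[]<>(a | c), w0   [~->-rule on 2]
6. ~(a & c), w1   [<>-rule on 3: fresh world w1, w0Rw1]
7. ~c, w1   [~&-rule on 6 (branches; this branch)]
8. a | c, w2   [<>-rule on 4: fresh world w2, w0Rw2]
9. c, w2   [|-rule on 8 (branches; this branch)]
10. ~<>(a | c), w3   [~[]-rule on 5: fresh world w3, w0Rw3]
11. ~(a | c), w0   [~<>-rule on 10 via w3Rw0]
12. ~a, w0   [~|-rule on 11]
13. ~c, w0   [~|-rule on 11]
14. ~(a | c), w1   [~<>-rule on 10 via w3Rw1]
15. ~a, w1   [~|-rule on 14]
16. ~(a | c), w2   [~<>-rule on 10 via w3Rw2]
17. ~a, w2   [~|-rule on 16]
18. ~c, w2   [~|-rule on 16]
Accessibility: w0Rw0, w0Rw1, w0Rw2, w0Rw3, w1Rw0, w1Rw1, w1Rw2, w1Rw3, w2Rw0, w2Rw1, w2Rw2, w2Rw3, w3Rw0, w3Rw1, w3Rw2, w3Rw3
Branch closes: c and ~c both at w2.
Every branch closes (one shown): unsatisfiable in S5.
S4-tableau for the formula:
1. ~(<>(a | c) -> []<>(a | c)) & <>~(a & c), w0
2. ~(<>(a | c) -> []<>(a | c)), w0   [&-rule on 1]
3. <>~(a & c), w0   [&-rule on 1]
4. <>(a | c), w0   [~->-rule on 2]
5. ~[]<>(a | c), w0   [~->-rule on 2]
6. ~(a & c), w1   [<>-rule on 3: fresh world w1, w0Rw1]
7. ~c, w1   [~&-rule on 6 (branches; this branch)]
8. a | c, w2   [<>-rule on 4: fresh world w2, w0Rw2]
9. c, w2   [|-rule on 8 (branches; this branch)]
10. ~<>(a | c), w3   [~[]-rule on 5: fresh world w3, w0Rw3]
11. ~(a | c), w3   [~<>-rule on 10 via w3Rw3]
12. ~a, w3   [~|-rule on 11]
13. ~c, w3   [~|-rule on 11]
Accessibility: w0Rw0, w0Rw1, w0Rw2, w0Rw3, w1Rw1, w2Rw2, w3Rw3
Complete open branch: satisfiable in S4, hence also in K, T (this S4-model is also a K-model and a T-model).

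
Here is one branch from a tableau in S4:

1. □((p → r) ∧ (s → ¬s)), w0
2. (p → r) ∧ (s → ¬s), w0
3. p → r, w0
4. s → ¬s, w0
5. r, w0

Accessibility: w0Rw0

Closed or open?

No atom appears with both signs at the same world.

No, open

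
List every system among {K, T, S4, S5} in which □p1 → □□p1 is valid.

T-tableau for the negation ¬(□p1 → □□p1):
1. ¬(□p1 → □□p1), u
2. □p1, u
3. ¬□□p1, u
4. p1, u
5. ¬□p1, v
6. p1, v
7. ¬p1, w
Accessibility: uRu, uRv, vRv, vRw, wRw
Complete open branch: countermodel on a T-frame, so not valid in T, nor in K (the same frame is also a K-frame).
S4-tableau for the negation ¬(□p1 → □□p1):
1. ¬(□p1 → □□p1), u
2. □p1, u
3. ¬□□p1, u
4. p1, u
5. ¬□p1, v
6. p1, v
7. ¬p1, w
8. p1, w
Accessibility: uRu, uRv, uRw, vRv, vRw, wRw
Branch closes: p1 and ¬p1 both at w.
Every branch closes (one shown): valid in S4, hence also in S5 (every theorem of S4 is a theorem of S5).

S4, S5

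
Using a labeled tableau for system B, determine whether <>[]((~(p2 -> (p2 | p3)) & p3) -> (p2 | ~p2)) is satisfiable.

1. <>[]((~(p2 -> (p2 | p3)) & p3) -> (p2 | ~p2)), w0
2. []((~(p2 -> (p2 | p3)) & p3) -> (p2 | ~p2)), w1   [<>-rule on 1: fresh world w1, w0Rw1]
3. (~(p2 -> (p2 | p3)) & p3) -> (p2 | ~p2), w0   [[]-rule on 2 via w1Rw0]
4. (~(p2 -> (p2 | p3)) & p3) -> (p2 | ~p2), w1   [[]-rule on 2 via w1Rw1]
5. p2 | ~p2, w0   [->-rule on 3 (branches; this branch)]
6. p2 | ~p2, w1   [->-rule on 4 (branches; this branch)]
7. ~p2, w0   [|-rule on 5 (branches; this branch)]
8. ~p2, w1   [|-rule on 6 (branches; this branch)]
Accessibility: w0Rw0, w0Rw1, w1Rw0, w1Rw1

Satisfiable (open branch found)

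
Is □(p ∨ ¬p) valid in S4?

Tableau for the negation ¬□(p ∨ ¬p):
1. ¬□(p ∨ ¬p), w0
2. ¬(p ∨ ¬p), w1   [¬□-rule on 1: fresh world w1, w0Rw1]
3. ¬p, w1   [¬∨-rule on 2]
4. p, w1   [¬∨-rule on 2]
Accessibility: w0Rw0, w0Rw1, w1Rw1
Branch closes: p and ¬p both at w1.
Every branch of the negation's tableau closes; the branch above is one of them.

Valid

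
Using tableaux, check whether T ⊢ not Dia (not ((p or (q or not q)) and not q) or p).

No, not valid

Tableau for the negation Dia (not ((p or (q or not q)) and not q) or p):
1. Dia (not ((p or (q or not q)) and not q) or p), 0
2. not ((p or (q or not q)) and not q) or p, 1
3. p, 1
Accessibility: 0R0, 0R1, 1R1
The negation has an open branch (countermodel exists).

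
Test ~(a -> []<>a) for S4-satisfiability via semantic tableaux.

Satisfiable

1. ~(a -> []<>a), u
2. a, u
3. ~[]<>a, u
4. ~<>a, v
5. ~a, v
Accessibility: uRu, uRv, vRv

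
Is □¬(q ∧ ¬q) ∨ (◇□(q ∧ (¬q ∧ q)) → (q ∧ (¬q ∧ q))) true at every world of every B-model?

Tableau for the negation ¬(□¬(q ∧ ¬q) ∨ (◇□(q ∧ (¬q ∧ q)) → (q ∧ (¬q ∧ q)))):
1. ¬(□¬(q ∧ ¬q) ∨ (◇□(q ∧ (¬q ∧ q)) → (q ∧ (¬q ∧ q)))), 0
2. ¬□¬(q ∧ ¬q), 0
3. ¬(◇□(q ∧ (¬q ∧ q)) → (q ∧ (¬q ∧ q))), 0
4. ◇□(q ∧ (¬q ∧ q)), 0
5. ¬(q ∧ (¬q ∧ q)), 0
6. ¬(¬q ∧ q), 0
7. ¬q, 0
8. q ∧ ¬q, 1
9. q, 1
10. ¬q, 1
Accessibility: 0R0, 0R1, 1R0, 1R1
Branch closes: q and ¬q both at 1.
Every branch of the negation's tableau closes; the branch above is one of them.

Valid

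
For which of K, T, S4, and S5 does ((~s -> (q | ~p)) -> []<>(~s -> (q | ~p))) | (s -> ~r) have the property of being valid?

S4-tableau for the negation ~(((~s -> (q | ~p)) -> []<>(~s -> (q | ~p))) | (s -> ~r)):
1. ~(((~s -> (q | ~p)) -> []<>(~s -> (q | ~p))) | (s -> ~r)), 0
2. ~((~s -> (q | ~p)) -> []<>(~s -> (q | ~p))), 0
3. ~(s -> ~r), 0
4. ~s -> (q | ~p), 0
5. ~[]<>(~s -> (q | ~p)), 0
6. s, 0
7. r, 0
8. q | ~p, 0
9. ~p, 0
10. ~<>(~s -> (q | ~p)), 1
11. ~(~s -> (q | ~p)), 1
12. ~s, 1
13. ~(q | ~p), 1
14. ~q, 1
15. p, 1
Accessibility: 0R0, 0R1, 1R1
Complete open branch: countermodel on an S4-frame, so not valid in S4, nor in K, T (the same frame is also a K-frame and a T-frame).
S5-tableau for the negation ~(((~s -> (q | ~p)) -> []<>(~s -> (q | ~p))) | (s -> ~r)):
1. ~(((~s -> (q | ~p)) -> []<>(~s -> (q | ~p))) | (s -> ~r)), 0
2. ~((~s -> (q | ~p)) -> []<>(~s -> (q | ~p))), 0
3. ~(s -> ~r), 0
4. ~s -> (q | ~p), 0
5. ~[]<>(~s -> (q | ~p)), 0
6. s, 0
7. r, 0
8. q | ~p, 0
9. ~p, 0
10. ~<>(~s -> (q | ~p)), 1
11. ~(~s -> (q | ~p)), 0
12. ~s, 0
13. ~(q | ~p), 0
Accessibility: 0R0, 0R1, 1R0, 1R1
Branch closes: s and ~s both at 0.
Every branch closes (one shown): valid in S5.

S5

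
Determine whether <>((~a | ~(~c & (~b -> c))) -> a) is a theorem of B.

Not valid

Tableau for the negation ~<>((~a | ~(~c & (~b -> c))) -> a):
1. ~<>((~a | ~(~c & (~b -> c))) -> a), 0
2. ~((~a | ~(~c & (~b -> c))) -> a), 0
3. ~a | ~(~c & (~b -> c)), 0
4. ~a, 0
5. ~(~c & (~b -> c)), 0
6. ~(~b -> c), 0
7. ~b, 0
8. ~c, 0
Accessibility: 0R0
The negation has an open branch (countermodel exists).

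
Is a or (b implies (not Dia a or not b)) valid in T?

Tableau for the negation not (a or (b implies (not Dia a or not b))):
1. not (a or (b implies (not Dia a or not b))), u
2. not a, u   [neg-or-rule on 1]
3. not (b implies (not Dia a or not b)), u   [neg-or-rule on 1]
4. b, u   [neg-implies-rule on 3]
5. not (not Dia a or not b), u   [neg-implies-rule on 3]
6. Dia a, u   [neg-or-rule on 5]
7. a, v   [Dia-rule on 6: fresh world v, uRv]
Accessibility: uRu, uRv, vRv
The negation has an open branch (countermodel exists).

No, not valid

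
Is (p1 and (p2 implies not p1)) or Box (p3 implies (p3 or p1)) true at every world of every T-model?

Valid

Tableau for the negation not ((p1 and (p2 implies not p1)) or Box (p3 implies (p3 or p1))):
1. not ((p1 and (p2 implies not p1)) or Box (p3 implies (p3 or p1))), w0
2. not (p1 and (p2 implies not p1)), w0
3. not Box (p3 implies (p3 or p1)), w0
4. not (p2 implies not p1), w0
5. p2, w0
6. p1, w0
7. not (p3 implies (p3 or p1)), w1
8. p3, w1
9. not (p3 or p1), w1
10. not p3, w1
11. not p1, w1
Accessibility: w0Rw0, w0Rw1, w1Rw1
Branch closes: p3 and not p3 both at w1.
All branches of the negation close; one closing branch shown above.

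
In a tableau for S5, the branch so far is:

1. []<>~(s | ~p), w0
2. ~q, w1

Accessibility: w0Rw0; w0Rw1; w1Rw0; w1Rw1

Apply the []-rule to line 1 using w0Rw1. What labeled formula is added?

<>~(s | ~p), w1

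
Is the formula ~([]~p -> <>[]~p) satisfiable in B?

1. ~([]~p -> <>[]~p), 0
2. []~p, 0
3. ~<>[]~p, 0
4. ~p, 0
5. ~[]~p, 0
6. p, 1
7. ~p, 1
Accessibility: 0R0, 0R1, 1R0, 1R1
Branch closes: p and ~p both at 1.
(One branch shown.) All branches close.

Unsatisfiable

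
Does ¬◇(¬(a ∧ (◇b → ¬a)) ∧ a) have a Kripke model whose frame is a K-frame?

1. ¬◇(¬(a ∧ (◇b → ¬a)) ∧ a), 0

Yes, satisfiable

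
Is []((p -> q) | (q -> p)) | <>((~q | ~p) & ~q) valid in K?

Valid

Tableau for the negation ~([]((p -> q) | (q -> p)) | <>((~q | ~p) & ~q)):
1. ~([]((p -> q) | (q -> p)) | <>((~q | ~p) & ~q)), u
2. ~[]((p -> q) | (q -> p)), u   [~|-rule on 1]
3. ~<>((~q | ~p) & ~q), u   [~|-rule on 1]
4. ~((p -> q) | (q -> p)), v   [~[]-rule on 2: fresh world v, uRv]
5. ~(p -> q), v   [~|-rule on 4]
6. ~(q -> p), v   [~|-rule on 4]
7. p, v   [~->-rule on 5]
8. ~q, v   [~->-rule on 5]
9. q, v   [~->-rule on 6]
10. ~p, v   [~->-rule on 6]
Accessibility: uRv
Branch closes: q and ~q both at v.
All branches of the negation close; one closing branch shown above.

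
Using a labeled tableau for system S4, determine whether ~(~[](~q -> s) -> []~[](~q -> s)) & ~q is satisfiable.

Satisfiable (open branch found)

1. ~(~[](~q -> s) -> []~[](~q -> s)) & ~q, 0
2. ~(~[](~q -> s) -> []~[](~q -> s)), 0
3. ~q, 0
4. ~[](~q -> s), 0
5. ~[]~[](~q -> s), 0
6. ~(~q -> s), 1
7. ~q, 1
8. ~s, 1
9. [](~q -> s), 2
10. ~q -> s, 2
11. s, 2
Accessibility: 0R0, 0R1, 0R2, 1R1, 2R2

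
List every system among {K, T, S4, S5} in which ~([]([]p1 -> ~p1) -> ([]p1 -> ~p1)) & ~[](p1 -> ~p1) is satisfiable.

K

T-tableau for the formula:
1. ~([]([]p1 -> ~p1) -> ([]p1 -> ~p1)) & ~[](p1 -> ~p1), w0
2. ~([]([]p1 -> ~p1) -> ([]p1 -> ~p1)), w0   [&-rule on 1]
3. ~[](p1 -> ~p1), w0   [&-rule on 1]
4. []([]p1 -> ~p1), w0   [~->-rule on 2]
5. ~([]p1 -> ~p1), w0   [~->-rule on 2]
6. []p1, w0   [~->-rule on 5]
7. p1, w0   [~->-rule on 5]
8. []p1 -> ~p1, w0   [[]-rule on 4 via w0Rw0]
9. ~[]p1, w0   [->-rule on 8 (branches; this branch)]
10. ~(p1 -> ~p1), w1   [~[]-rule on 3: fresh world w1, w0Rw1]
11. p1, w1   [~->-rule on 10]
12. []p1 -> ~p1, w1   [[]-rule on 4 via w0Rw1]
13. ~[]p1, w1   [->-rule on 12 (branches; this branch)]
14. ~p1, w2   [~[]-rule on 9: fresh world w2, w0Rw2]
15. []p1 -> ~p1, w2   [[]-rule on 4 via w0Rw2]
16. p1, w2   [[]-rule on 6 via w0Rw2]
Accessibility: w0Rw0, w0Rw1, w0Rw2, w1Rw1, w2Rw2
Branch closes: p1 and ~p1 both at w2.
Every branch closes (one shown): unsatisfiable in T, hence also in S4, S5 (every S4/S5-frame is a T-frame).
K-tableau for the formula:
1. ~([]([]p1 -> ~p1) -> ([]p1 -> ~p1)) & ~[](p1 -> ~p1), w0
2. ~([]([]p1 -> ~p1) -> ([]p1 -> ~p1)), w0   [&-rule on 1]
3. ~[](p1 -> ~p1), w0   [&-rule on 1]
4. []([]p1 -> ~p1), w0   [~->-rule on 2]
5. ~([]p1 -> ~p1), w0   [~->-rule on 2]
6. []p1, w0   [~->-rule on 5]
7. p1, w0   [~->-rule on 5]
8. ~(p1 -> ~p1), w1   [~[]-rule on 3: fresh world w1, w0Rw1]
9. p1, w1   [~->-rule on 8]
10. []p1 -> ~p1, w1   [[]-rule on 4 via w0Rw1]
11. ~[]p1, w1   [->-rule on 10 (branches; this branch)]
12. ~p1, w2   [~[]-rule on 11: fresh world w2, w1Rw2]
Accessibility: w0Rw1, w1Rw2
Complete open branch: satisfiable in K.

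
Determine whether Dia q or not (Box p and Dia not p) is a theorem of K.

Tableau for the negation not (Dia q or not (Box p and Dia not p)):
1. not (Dia q or not (Box p and Dia not p)), w0
2. not Dia q, w0
3. Box p and Dia not p, w0
4. Box p, w0
5. Dia not p, w0
6. not p, w1
7. not q, w1
8. p, w1
Accessibility: w0Rw1
Branch closes: p and not p both at w1.
All branches of the negation close; one closing branch shown above.

Valid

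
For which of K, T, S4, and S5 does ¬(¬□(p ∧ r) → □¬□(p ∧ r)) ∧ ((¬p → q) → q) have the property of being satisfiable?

K, T, S4

S5-tableau for the formula:
1. ¬(¬□(p ∧ r) → □¬□(p ∧ r)) ∧ ((¬p → q) → q), w0
2. ¬(¬□(p ∧ r) → □¬□(p ∧ r)), w0   [∧-rule on 1]
3. (¬p → q) → q, w0   [∧-rule on 1]
4. ¬□(p ∧ r), w0   [¬→-rule on 2]
5. ¬□¬□(p ∧ r), w0   [¬→-rule on 2]
6. q, w0   [→-rule on 3 (branches; this branch)]
7. ¬(p ∧ r), w1   [¬□-rule on 4: fresh world w1, w0Rw1]
8. ¬r, w1   [¬∧-rule on 7 (branches; this branch)]
9. □(p ∧ r), w2   [¬□-rule on 5: fresh world w2, w0Rw2]
10. p ∧ r, w0   [□-rule on 9 via w2Rw0]
11. p, w0   [∧-rule on 10]
12. r, w0   [∧-rule on 10]
13. p ∧ r, w1   [□-rule on 9 via w2Rw1]
14. p, w1   [∧-rule on 13]
15. r, w1   [∧-rule on 13]
Accessibility: w0Rw0, w0Rw1, w0Rw2, w1Rw0, w1Rw1, w1Rw2, w2Rw0, w2Rw1, w2Rw2
Branch closes: r and ¬r both at w1.
Every branch closes (one shown): unsatisfiable in S5.
S4-tableau for the formula:
1. ¬(¬□(p ∧ r) → □¬□(p ∧ r)) ∧ ((¬p → q) → q), w0
2. ¬(¬□(p ∧ r) → □¬□(p ∧ r)), w0   [∧-rule on 1]
3. (¬p → q) → q, w0   [∧-rule on 1]
4. ¬□(p ∧ r), w0   [¬→-rule on 2]
5. ¬□¬□(p ∧ r), w0   [¬→-rule on 2]
6. q, w0   [→-rule on 3 (branches; this branch)]
7. ¬(p ∧ r), w1   [¬□-rule on 4: fresh world w1, w0Rw1]
8. ¬r, w1   [¬∧-rule on 7 (branches; this branch)]
9. □(p ∧ r), w2   [¬□-rule on 5: fresh world w2, w0Rw2]
10. p ∧ r, w2   [□-rule on 9 via w2Rw2]
11. p, w2   [∧-rule on 10]
12. r, w2   [∧-rule on 10]
Accessibility: w0Rw0, w0Rw1, w0Rw2, w1Rw1, w2Rw2
Complete open branch: satisfiable in S4, hence also in K, T (this S4-model is also a K-model and a T-model).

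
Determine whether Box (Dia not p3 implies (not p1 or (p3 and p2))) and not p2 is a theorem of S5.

No, not valid

Tableau for the negation not (Box (Dia not p3 implies (not p1 or (p3 and p2))) and not p2):
1. not (Box (Dia not p3 implies (not p1 or (p3 and p2))) and not p2), 0
2. p2, 0
Accessibility: 0R0
The negation has an open branch (countermodel exists).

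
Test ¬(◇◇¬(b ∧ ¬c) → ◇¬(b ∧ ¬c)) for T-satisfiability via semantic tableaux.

1. ¬(◇◇¬(b ∧ ¬c) → ◇¬(b ∧ ¬c)), u
2. ◇◇¬(b ∧ ¬c), u   [¬→-rule on 1]
3. ¬◇¬(b ∧ ¬c), u   [¬→-rule on 1]
4. b ∧ ¬c, u   [¬◇-rule on 3 via uRu]
5. b, u   [∧-rule on 4]
6. ¬c, u   [∧-rule on 4]
7. ◇¬(b ∧ ¬c), v   [◇-rule on 2: fresh world v, uRv]
8. b ∧ ¬c, v   [¬◇-rule on 3 via uRv]
9. b, v   [∧-rule on 8]
10. ¬c, v   [∧-rule on 8]
11. ¬(b ∧ ¬c), w   [◇-rule on 7: fresh world w, vRw]
12. c, w   [¬∧-rule on 11 (branches; this branch)]
Accessibility: uRu, uRv, vRv, vRw, wRw

Yes, satisfiable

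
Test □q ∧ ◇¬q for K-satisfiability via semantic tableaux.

Unsatisfiable

1. □q ∧ ◇¬q, 0
2. □q, 0
3. ◇¬q, 0
4. ¬q, 1
5. q, 1
Accessibility: 0R1
Branch closes: q and ¬q both at 1.
(One branch shown.) All branches close.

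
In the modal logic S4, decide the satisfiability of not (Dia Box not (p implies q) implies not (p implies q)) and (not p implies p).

Satisfiable (open branch found)

1. not (Dia Box not (p implies q) implies not (p implies q)) and (not p implies p), u
2. not (Dia Box not (p implies q) implies not (p implies q)), u   [and-rule on 1]
3. not p implies p, u   [and-rule on 1]
4. Dia Box not (p implies q), u   [neg-implies-rule on 2]
5. p implies q, u   [neg-implies-rule on 2]
6. p, u   [implies-rule on 3 (branches; this branch)]
7. q, u   [implies-rule on 5 (branches; this branch)]
8. Box not (p implies q), v   [Dia-rule on 4: fresh world v, uRv]
9. not (p implies q), v   [Box-rule on 8 via vRv]
10. p, v   [neg-implies-rule on 9]
11. not q, v   [neg-implies-rule on 9]
Accessibility: uRu, uRv, vRv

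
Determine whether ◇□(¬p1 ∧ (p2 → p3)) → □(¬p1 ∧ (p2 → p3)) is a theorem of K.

Tableau for the negation ¬(◇□(¬p1 ∧ (p2 → p3)) → □(¬p1 ∧ (p2 → p3))):
1. ¬(◇□(¬p1 ∧ (p2 → p3)) → □(¬p1 ∧ (p2 → p3))), 0
2. ◇□(¬p1 ∧ (p2 → p3)), 0
3. ¬□(¬p1 ∧ (p2 → p3)), 0
4. □(¬p1 ∧ (p2 → p3)), 1
5. ¬(¬p1 ∧ (p2 → p3)), 2
6. ¬(p2 → p3), 2
7. p2, 2
8. ¬p3, 2
Accessibility: 0R1, 0R2
The negation has an open branch (countermodel exists).

Not valid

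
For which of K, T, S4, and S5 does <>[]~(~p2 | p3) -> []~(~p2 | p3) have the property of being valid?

S5

S5-tableau for the negation ~(<>[]~(~p2 | p3) -> []~(~p2 | p3)):
1. ~(<>[]~(~p2 | p3) -> []~(~p2 | p3)), w0
2. <>[]~(~p2 | p3), w0
3. ~[]~(~p2 | p3), w0
4. []~(~p2 | p3), w1
5. ~(~p2 | p3), w0
6. p2, w0
7. ~p3, w0
8. ~(~p2 | p3), w1
9. p2, w1
10. ~p3, w1
11. ~p2 | p3, w2
12. ~(~p2 | p3), w2
13. p2, w2
14. ~p3, w2
15. p3, w2
Accessibility: w0Rw0, w0Rw1, w0Rw2, w1Rw0, w1Rw1, w1Rw2, w2Rw0, w2Rw1, w2Rw2
Branch closes: p3 and ~p3 both at w2.
Every branch closes (one shown): valid in S5.
S4-tableau for the negation ~(<>[]~(~p2 | p3) -> []~(~p2 | p3)):
1. ~(<>[]~(~p2 | p3) -> []~(~p2 | p3)), w0
2. <>[]~(~p2 | p3), w0
3. ~[]~(~p2 | p3), w0
4. []~(~p2 | p3), w1
5. ~(~p2 | p3), w1
6. p2, w1
7. ~p3, w1
8. ~p2 | p3, w2
9. p3, w2
Accessibility: w0Rw0, w0Rw1, w0Rw2, w1Rw1, w2Rw2
Complete open branch: countermodel on an S4-frame, so not valid in S4, nor in K, T (the same frame is also a K-frame and a T-frame).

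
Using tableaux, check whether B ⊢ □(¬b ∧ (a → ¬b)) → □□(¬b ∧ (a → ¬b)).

Not valid

Tableau for the negation ¬(□(¬b ∧ (a → ¬b)) → □□(¬b ∧ (a → ¬b))):
1. ¬(□(¬b ∧ (a → ¬b)) → □□(¬b ∧ (a → ¬b))), 0
2. □(¬b ∧ (a → ¬b)), 0   [¬→-rule on 1]
3. ¬□□(¬b ∧ (a → ¬b)), 0   [¬→-rule on 1]
4. ¬b ∧ (a → ¬b), 0   [□-rule on 2 via 0R0]
5. ¬b, 0   [∧-rule on 4]
6. a → ¬b, 0   [∧-rule on 4]
7. ¬□(¬b ∧ (a → ¬b)), 1   [¬□-rule on 3: fresh world 1, 0R1]
8. ¬b ∧ (a → ¬b), 1   [□-rule on 2 via 0R1]
9. ¬b, 1   [∧-rule on 8]
10. a → ¬b, 1   [∧-rule on 8]
11. ¬(¬b ∧ (a → ¬b)), 2   [¬□-rule on 7: fresh world 2, 1R2]
12. ¬(a → ¬b), 2   [¬∧-rule on 11 (branches; this branch)]
13. a, 2   [¬→-rule on 12]
14. b, 2   [¬→-rule on 12]
Accessibility: 0R0, 0R1, 1R0, 1R1, 1R2, 2R1, 2R2
The negation has an open branch (countermodel exists).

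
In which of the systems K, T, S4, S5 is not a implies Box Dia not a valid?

S4-tableau for the negation not (not a implies Box Dia not a):
1. not (not a implies Box Dia not a), w0
2. not a, w0   [neg-implies-rule on 1]
3. not Box Dia not a, w0   [neg-implies-rule on 1]
4. not Dia not a, w1   [neg-Box-rule on 3: fresh world w1, w0Rw1]
5. a, w1   [neg-Dia-rule on 4 via w1Rw1]
Accessibility: w0Rw0, w0Rw1, w1Rw1
Complete open branch: countermodel on an S4-frame, so not valid in S4, nor in K, T (the same frame is also a K-frame and a T-frame).
S5-tableau for the negation not (not a implies Box Dia not a):
1. not (not a implies Box Dia not a), w0
2. not a, w0   [neg-implies-rule on 1]
3. not Box Dia not a, w0   [neg-implies-rule on 1]
4. not Dia not a, w1   [neg-Box-rule on 3: fresh world w1, w0Rw1]
5. a, w0   [neg-Dia-rule on 4 via w1Rw0]
Accessibility: w0Rw0, w0Rw1, w1Rw0, w1Rw1
Branch closes: a and not a both at w0.
Every branch closes (one shown): valid in S5.

S5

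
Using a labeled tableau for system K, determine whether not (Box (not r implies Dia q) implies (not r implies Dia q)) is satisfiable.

Yes, satisfiable

1. not (Box (not r implies Dia q) implies (not r implies Dia q)), 0
2. Box (not r implies Dia q), 0   [neg-implies-rule on 1]
3. not (not r implies Dia q), 0   [neg-implies-rule on 1]
4. not r, 0   [neg-implies-rule on 3]
5. not Dia q, 0   [neg-implies-rule on 3]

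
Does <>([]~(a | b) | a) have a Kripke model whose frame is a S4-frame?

Satisfiable

1. <>([]~(a | b) | a), u
2. []~(a | b) | a, v
3. a, v
Accessibility: uRu, uRv, vRv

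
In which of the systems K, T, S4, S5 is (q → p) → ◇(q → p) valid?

T-tableau for the negation ¬((q → p) → ◇(q → p)):
1. ¬((q → p) → ◇(q → p)), w0
2. q → p, w0
3. ¬◇(q → p), w0
4. ¬(q → p), w0
5. q, w0
6. ¬p, w0
7. p, w0
Accessibility: w0Rw0
Branch closes: p and ¬p both at w0.
Every branch closes (one shown): valid in T, hence also in S4, S5 (every theorem of T is a theorem of S4 and S5).
K-tableau for the negation ¬((q → p) → ◇(q → p)):
1. ¬((q → p) → ◇(q → p)), w0
2. q → p, w0
3. ¬◇(q → p), w0
4. p, w0
Complete open branch: countermodel on a K-frame, so not valid in K.

T, S4, S5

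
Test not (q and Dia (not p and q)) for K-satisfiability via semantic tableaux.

1. not (q and Dia (not p and q)), w0
2. not Dia (not p and q), w0   [neg-and-rule on 1 (branches; this branch)]

Yes, satisfiable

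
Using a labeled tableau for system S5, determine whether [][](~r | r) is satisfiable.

1. [][](~r | r), u
2. [](~r | r), u
3. ~r | r, u
4. r, u
Accessibility: uRu

Satisfiable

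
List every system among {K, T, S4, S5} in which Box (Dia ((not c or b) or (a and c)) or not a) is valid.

K-tableau for the negation not Box (Dia ((not c or b) or (a and c)) or not a):
1. not Box (Dia ((not c or b) or (a and c)) or not a), u
2. not (Dia ((not c or b) or (a and c)) or not a), v
3. not Dia ((not c or b) or (a and c)), v
4. a, v
Accessibility: uRv
Complete open branch: countermodel on a K-frame, so not valid in K.
T-tableau for the negation not Box (Dia ((not c or b) or (a and c)) or not a):
1. not Box (Dia ((not c or b) or (a and c)) or not a), u
2. not (Dia ((not c or b) or (a and c)) or not a), v
3. not Dia ((not c or b) or (a and c)), v
4. a, v
5. not ((not c or b) or (a and c)), v
6. not (not c or b), v
7. not (a and c), v
8. c, v
9. not b, v
10. not c, v
Accessibility: uRu, uRv, vRv
Branch closes: c and not c both at v.
Every branch closes (one shown): valid in T, hence also in S4, S5 (every theorem of T is a theorem of S4 and S5).

T, S4, S5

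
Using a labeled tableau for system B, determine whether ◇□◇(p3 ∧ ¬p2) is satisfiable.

Yes, satisfiable

1. ◇□◇(p3 ∧ ¬p2), w0
2. □◇(p3 ∧ ¬p2), w1   [◇-rule on 1: fresh world w1, w0Rw1]
3. ◇(p3 ∧ ¬p2), w0   [□-rule on 2 via w1Rw0]
4. ◇(p3 ∧ ¬p2), w1   [□-rule on 2 via w1Rw1]
5. p3 ∧ ¬p2, w2   [◇-rule on 3: fresh world w2, w0Rw2]
6. p3, w2   [∧-rule on 5]
7. ¬p2, w2   [∧-rule on 5]
8. p3 ∧ ¬p2, w3   [◇-rule on 4: fresh world w3, w1Rw3]
9. p3, w3   [∧-rule on 8]
10. ¬p2, w3   [∧-rule on 8]
11. ◇(p3 ∧ ¬p2), w3   [□-rule on 2 via w1Rw3]
12. p3 ∧ ¬p2, w4   [◇-rule on 11: fresh world w4, w3Rw4]
13. p3, w4   [∧-rule on 12]
14. ¬p2, w4   [∧-rule on 12]
Accessibility: w0Rw0, w0Rw1, w0Rw2, w1Rw0, w1Rw1, w1Rw3, w2Rw0, w2Rw2, w3Rw1, w3Rw3, w3Rw4, w4Rw3, w4Rw4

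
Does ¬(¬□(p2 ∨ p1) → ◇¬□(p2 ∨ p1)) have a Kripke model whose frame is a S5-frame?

Unsatisfiable

1. ¬(¬□(p2 ∨ p1) → ◇¬□(p2 ∨ p1)), 0
2. ¬□(p2 ∨ p1), 0
3. ¬◇¬□(p2 ∨ p1), 0
4. □(p2 ∨ p1), 0
5. p2 ∨ p1, 0
6. p1, 0
7. ¬(p2 ∨ p1), 1
8. ¬p2, 1
9. ¬p1, 1
10. □(p2 ∨ p1), 1
11. p2 ∨ p1, 1
12. p1, 1
Accessibility: 0R0, 0R1, 1R0, 1R1
Branch closes: p1 and ¬p1 both at 1.
(One branch shown.) All branches close.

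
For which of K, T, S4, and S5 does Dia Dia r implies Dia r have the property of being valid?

S4, S5

S4-tableau for the negation not (Dia Dia r implies Dia r):
1. not (Dia Dia r implies Dia r), w0
2. Dia Dia r, w0
3. not Dia r, w0
4. not r, w0
5. Dia r, w1
6. not r, w1
7. r, w2
8. not r, w2
Accessibility: w0Rw0, w0Rw1, w0Rw2, w1Rw1, w1Rw2, w2Rw2
Branch closes: r and not r both at w2.
Every branch closes (one shown): valid in S4, hence also in S5 (every theorem of S4 is a theorem of S5).
T-tableau for the negation not (Dia Dia r implies Dia r):
1. not (Dia Dia r implies Dia r), w0
2. Dia Dia r, w0
3. not Dia r, w0
4. not r, w0
5. Dia r, w1
6. not r, w1
7. r, w2
Accessibility: w0Rw0, w0Rw1, w1Rw1, w1Rw2, w2Rw2
Complete open branch: countermodel on a T-frame, so not valid in T, nor in K (the same frame is also a K-frame).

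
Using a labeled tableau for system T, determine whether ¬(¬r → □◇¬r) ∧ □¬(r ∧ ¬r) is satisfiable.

Satisfiable

1. ¬(¬r → □◇¬r) ∧ □¬(r ∧ ¬r), w0
2. ¬(¬r → □◇¬r), w0
3. □¬(r ∧ ¬r), w0
4. ¬r, w0
5. ¬□◇¬r, w0
6. ¬(r ∧ ¬r), w0
7. ¬◇¬r, w1
8. ¬(r ∧ ¬r), w1
9. r, w1
Accessibility: w0Rw0, w0Rw1, w1Rw1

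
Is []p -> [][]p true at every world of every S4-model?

Valid

Tableau for the negation ~([]p -> [][]p):
1. ~([]p -> [][]p), w0
2. []p, w0
3. ~[][]p, w0
4. p, w0
5. ~[]p, w1
6. p, w1
7. ~p, w2
8. p, w2
Accessibility: w0Rw0, w0Rw1, w0Rw2, w1Rw1, w1Rw2, w2Rw2
Branch closes: p and ~p both at w2.
All branches of the negation close; one closing branch shown above.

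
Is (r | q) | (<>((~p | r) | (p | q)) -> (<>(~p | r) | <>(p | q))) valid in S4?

Tableau for the negation ~((r | q) | (<>((~p | r) | (p | q)) -> (<>(~p | r) | <>(p | q)))):
1. ~((r | q) | (<>((~p | r) | (p | q)) -> (<>(~p | r) | <>(p | q)))), 0
2. ~(r | q), 0
3. ~(<>((~p | r) | (p | q)) -> (<>(~p | r) | <>(p | q))), 0
4. ~r, 0
5. ~q, 0
6. <>((~p | r) | (p | q)), 0
7. ~(<>(~p | r) | <>(p | q)), 0
8. ~<>(~p | r), 0
9. ~<>(p | q), 0
10. ~(~p | r), 0
11. p, 0
12. ~(p | q), 0
13. ~p, 0
Accessibility: 0R0
Branch closes: p and ~p both at 0.
All branches of the negation close; one closing branch shown above.

Valid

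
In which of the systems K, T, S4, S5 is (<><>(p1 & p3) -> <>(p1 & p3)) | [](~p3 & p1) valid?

S4, S5

T-tableau for the negation ~((<><>(p1 & p3) -> <>(p1 & p3)) | [](~p3 & p1)):
1. ~((<><>(p1 & p3) -> <>(p1 & p3)) | [](~p3 & p1)), w0
2. ~(<><>(p1 & p3) -> <>(p1 & p3)), w0
3. ~[](~p3 & p1), w0
4. <><>(p1 & p3), w0
5. ~<>(p1 & p3), w0
6. ~(p1 & p3), w0
7. ~p3, w0
8. ~(~p3 & p1), w1
9. ~(p1 & p3), w1
10. ~p1, w1
11. ~p3, w1
12. <>(p1 & p3), w2
13. ~(p1 & p3), w2
14. ~p3, w2
15. p1 & p3, w3
16. p1, w3
17. p3, w3
Accessibility: w0Rw0, w0Rw1, w0Rw2, w1Rw1, w2Rw2, w2Rw3, w3Rw3
Complete open branch: countermodel on a T-frame, so not valid in T, nor in K (the same frame is also a K-frame).
S4-tableau for the negation ~((<><>(p1 & p3) -> <>(p1 & p3)) | [](~p3 & p1)):
1. ~((<><>(p1 & p3) -> <>(p1 & p3)) | [](~p3 & p1)), w0
2. ~(<><>(p1 & p3) -> <>(p1 & p3)), w0
3. ~[](~p3 & p1), w0
4. <><>(p1 & p3), w0
5. ~<>(p1 & p3), w0
6. ~(p1 & p3), w0
7. ~p3, w0
8. ~(~p3 & p1), w1
9. ~(p1 & p3), w1
10. ~p1, w1
11. ~p3, w1
12. <>(p1 & p3), w2
13. ~(p1 & p3), w2
14. ~p3, w2
15. p1 & p3, w3
16. p1, w3
17. p3, w3
18. ~(p1 & p3), w3
19. ~p3, w3
Accessibility: w0Rw0, w0Rw1, w0Rw2, w0Rw3, w1Rw1, w2Rw2, w2Rw3, w3Rw3
Branch closes: p3 and ~p3 both at w3.
Every branch closes (one shown): valid in S4, hence also in S5 (every theorem of S4 is a theorem of S5).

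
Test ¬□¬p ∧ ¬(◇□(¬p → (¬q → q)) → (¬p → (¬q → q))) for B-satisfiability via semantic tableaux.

1. ¬□¬p ∧ ¬(◇□(¬p → (¬q → q)) → (¬p → (¬q → q))), u
2. ¬□¬p, u
3. ¬(◇□(¬p → (¬q → q)) → (¬p → (¬q → q))), u
4. ◇□(¬p → (¬q → q)), u
5. ¬(¬p → (¬q → q)), u
6. ¬p, u
7. ¬(¬q → q), u
8. ¬q, u
9. p, v
10. □(¬p → (¬q → q)), w
11. ¬p → (¬q → q), u
12. ¬p → (¬q → q), w
13. ¬q → q, u
14. ¬q → q, w
15. q, u
Accessibility: uRu, uRv, uRw, vRu, vRv, wRu, wRw
Branch closes: q and ¬q both at u.
Every branch closes; the branch above is one of them.

Unsatisfiable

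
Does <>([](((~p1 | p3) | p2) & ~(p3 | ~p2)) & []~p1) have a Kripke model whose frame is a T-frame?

1. <>([](((~p1 | p3) | p2) & ~(p3 | ~p2)) & []~p1), w0
2. [](((~p1 | p3) | p2) & ~(p3 | ~p2)) & []~p1, w1
3. [](((~p1 | p3) | p2) & ~(p3 | ~p2)), w1
4. []~p1, w1
5. ((~p1 | p3) | p2) & ~(p3 | ~p2), w1
6. (~p1 | p3) | p2, w1
7. ~(p3 | ~p2), w1
8. ~p3, w1
9. p2, w1
10. ~p1, w1
Accessibility: w0Rw0, w0Rw1, w1Rw1

Yes, satisfiable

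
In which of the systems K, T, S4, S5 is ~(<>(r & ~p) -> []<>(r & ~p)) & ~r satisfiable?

S4-tableau for the formula:
1. ~(<>(r & ~p) -> []<>(r & ~p)) & ~r, w0
2. ~(<>(r & ~p) -> []<>(r & ~p)), w0   [&-rule on 1]
3. ~r, w0   [&-rule on 1]
4. <>(r & ~p), w0   [~->-rule on 2]
5. ~[]<>(r & ~p), w0   [~->-rule on 2]
6. r & ~p, w1   [<>-rule on 4: fresh world w1, w0Rw1]
7. r, w1   [&-rule on 6]
8. ~p, w1   [&-rule on 6]
9. ~<>(r & ~p), w2   [~[]-rule on 5: fresh world w2, w0Rw2]
10. ~(r & ~p), w2   [~<>-rule on 9 via w2Rw2]
11. p, w2   [~&-rule on 10 (branches; this branch)]
Accessibility: w0Rw0, w0Rw1, w0Rw2, w1Rw1, w2Rw2
Complete open branch: satisfiable in S4, hence also in K, T (this S4-model is also a K-model and a T-model).
S5-tableau for the formula:
1. ~(<>(r & ~p) -> []<>(r & ~p)) & ~r, w0
2. ~(<>(r & ~p) -> []<>(r & ~p)), w0   [&-rule on 1]
3. ~r, w0   [&-rule on 1]
4. <>(r & ~p), w0   [~->-rule on 2]
5. ~[]<>(r & ~p), w0   [~->-rule on 2]
6. r & ~p, w1   [<>-rule on 4: fresh world w1, w0Rw1]
7. r, w1   [&-rule on 6]
8. ~p, w1   [&-rule on 6]
9. ~<>(r & ~p), w2   [~[]-rule on 5: fresh world w2, w0Rw2]
10. ~(r & ~p), w0   [~<>-rule on 9 via w2Rw0]
11. ~(r & ~p), w1   [~<>-rule on 9 via w2Rw1]
12. ~(r & ~p), w2   [~<>-rule on 9 via w2Rw2]
13. p, w0   [~&-rule on 10 (branches; this branch)]
14. p, w1   [~&-rule on 11 (branches; this branch)]
Accessibility: w0Rw0, w0Rw1, w0Rw2, w1Rw0, w1Rw1, w1Rw2, w2Rw0, w2Rw1, w2Rw2
Branch closes: p and ~p both at w1.
Every branch closes (one shown): unsatisfiable in S5.

K, T, S4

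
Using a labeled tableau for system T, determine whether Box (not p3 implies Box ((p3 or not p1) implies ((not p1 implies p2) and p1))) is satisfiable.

Satisfiable

1. Box (not p3 implies Box ((p3 or not p1) implies ((not p1 implies p2) and p1))), u
2. not p3 implies Box ((p3 or not p1) implies ((not p1 implies p2) and p1)), u
3. Box ((p3 or not p1) implies ((not p1 implies p2) and p1)), u
4. (p3 or not p1) implies ((not p1 implies p2) and p1), u
5. (not p1 implies p2) and p1, u
6. not p1 implies p2, u
7. p1, u
8. p2, u
Accessibility: uRu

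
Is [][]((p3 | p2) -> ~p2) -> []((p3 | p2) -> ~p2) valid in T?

Valid in T

Tableau for the negation ~([][]((p3 | p2) -> ~p2) -> []((p3 | p2) -> ~p2)):
1. ~([][]((p3 | p2) -> ~p2) -> []((p3 | p2) -> ~p2)), 0
2. [][]((p3 | p2) -> ~p2), 0
3. ~[]((p3 | p2) -> ~p2), 0
4. []((p3 | p2) -> ~p2), 0
5. (p3 | p2) -> ~p2, 0
6. ~(p3 | p2), 0
7. ~p3, 0
8. ~p2, 0
9. ~((p3 | p2) -> ~p2), 1
10. p3 | p2, 1
11. p2, 1
12. []((p3 | p2) -> ~p2), 1
13. (p3 | p2) -> ~p2, 1
14. ~(p3 | p2), 1
15. ~p3, 1
16. ~p2, 1
Accessibility: 0R0, 0R1, 1R1
Branch closes: p2 and ~p2 both at 1.
All branches of the negation close; one closing branch shown above.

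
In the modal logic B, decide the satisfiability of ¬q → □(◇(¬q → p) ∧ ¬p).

Yes, satisfiable

1. ¬q → □(◇(¬q → p) ∧ ¬p), u
2. □(◇(¬q → p) ∧ ¬p), u   [→-rule on 1 (branches; this branch)]
3. ◇(¬q → p) ∧ ¬p, u   [□-rule on 2 via uRu]
4. ◇(¬q → p), u   [∧-rule on 3]
5. ¬p, u   [∧-rule on 3]
6. ¬q → p, v   [◇-rule on 4: fresh world v, uRv]
7. ◇(¬q → p) ∧ ¬p, v   [□-rule on 2 via uRv]
8. ◇(¬q → p), v   [∧-rule on 7]
9. ¬p, v   [∧-rule on 7]
10. q, v   [→-rule on 6 (branches; this branch)]
11. ¬q → p, w   [◇-rule on 8: fresh world w, vRw]
12. p, w   [→-rule on 11 (branches; this branch)]
Accessibility: uRu, uRv, vRu, vRv, vRw, wRv, wRw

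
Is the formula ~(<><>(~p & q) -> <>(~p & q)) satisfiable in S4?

No, unsatisfiable

1. ~(<><>(~p & q) -> <>(~p & q)), u
2. <><>(~p & q), u
3. ~<>(~p & q), u
4. ~(~p & q), u
5. ~q, u
6. <>(~p & q), v
7. ~(~p & q), v
8. ~q, v
9. ~p & q, w
10. ~p, w
11. q, w
12. ~(~p & q), w
13. ~q, w
Accessibility: uRu, uRv, uRw, vRv, vRw, wRw
Branch closes: q and ~q both at w.
All branches of the tableau close; one closing branch shown above.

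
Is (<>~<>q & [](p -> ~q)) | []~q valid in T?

Invalid (countermodel exists)

Tableau for the negation ~((<>~<>q & [](p -> ~q)) | []~q):
1. ~((<>~<>q & [](p -> ~q)) | []~q), u
2. ~(<>~<>q & [](p -> ~q)), u
3. ~[]~q, u
4. ~[](p -> ~q), u
5. q, v
6. ~(p -> ~q), w
7. p, w
8. q, w
Accessibility: uRu, uRv, uRw, vRv, wRw
The negation has an open branch (countermodel exists).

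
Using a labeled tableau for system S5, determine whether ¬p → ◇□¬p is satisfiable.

Satisfiable

1. ¬p → ◇□¬p, w0
2. ◇□¬p, w0
3. □¬p, w1
4. ¬p, w0
5. ¬p, w1
Accessibility: w0Rw0, w0Rw1, w1Rw0, w1Rw1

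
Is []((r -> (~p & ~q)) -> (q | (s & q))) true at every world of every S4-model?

No, not valid

Tableau for the negation ~[]((r -> (~p & ~q)) -> (q | (s & q))):
1. ~[]((r -> (~p & ~q)) -> (q | (s & q))), u
2. ~((r -> (~p & ~q)) -> (q | (s & q))), v   [~[]-rule on 1: fresh world v, uRv]
3. r -> (~p & ~q), v   [~->-rule on 2]
4. ~(q | (s & q)), v   [~->-rule on 2]
5. ~q, v   [~|-rule on 4]
6. ~(s & q), v   [~|-rule on 4]
7. ~p & ~q, v   [->-rule on 3 (branches; this branch)]
8. ~p, v   [&-rule on 7]
Accessibility: uRu, uRv, vRv
The negation has an open branch (countermodel exists).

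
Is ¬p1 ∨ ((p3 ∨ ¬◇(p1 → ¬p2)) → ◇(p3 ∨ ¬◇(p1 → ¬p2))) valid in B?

Yes, valid

Tableau for the negation ¬(¬p1 ∨ ((p3 ∨ ¬◇(p1 → ¬p2)) → ◇(p3 ∨ ¬◇(p1 → ¬p2)))):
1. ¬(¬p1 ∨ ((p3 ∨ ¬◇(p1 → ¬p2)) → ◇(p3 ∨ ¬◇(p1 → ¬p2)))), u
2. p1, u
3. ¬((p3 ∨ ¬◇(p1 → ¬p2)) → ◇(p3 ∨ ¬◇(p1 → ¬p2))), u
4. p3 ∨ ¬◇(p1 → ¬p2), u
5. ¬◇(p3 ∨ ¬◇(p1 → ¬p2)), u
6. ¬(p3 ∨ ¬◇(p1 → ¬p2)), u
7. ¬p3, u
8. ◇(p1 → ¬p2), u
9. ¬◇(p1 → ¬p2), u
10. ¬(p1 → ¬p2), u
11. p2, u
12. p1 → ¬p2, v
13. ¬(p3 ∨ ¬◇(p1 → ¬p2)), v
14. ¬p3, v
15. ◇(p1 → ¬p2), v
16. ¬(p1 → ¬p2), v
17. p1, v
18. p2, v
19. ¬p2, v
Accessibility: uRu, uRv, vRu, vRv
Branch closes: p2 and ¬p2 both at v.
All branches of the negation close; one closing branch shown above.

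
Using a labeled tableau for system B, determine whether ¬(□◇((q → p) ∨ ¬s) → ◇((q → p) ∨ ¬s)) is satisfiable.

Unsatisfiable

1. ¬(□◇((q → p) ∨ ¬s) → ◇((q → p) ∨ ¬s)), 0
2. □◇((q → p) ∨ ¬s), 0
3. ¬◇((q → p) ∨ ¬s), 0
4. ◇((q → p) ∨ ¬s), 0
5. ¬((q → p) ∨ ¬s), 0
6. ¬(q → p), 0
7. s, 0
8. q, 0
9. ¬p, 0
10. (q → p) ∨ ¬s, 1
11. ◇((q → p) ∨ ¬s), 1
12. ¬((q → p) ∨ ¬s), 1
13. ¬(q → p), 1
14. s, 1
15. q, 1
16. ¬p, 1
17. q → p, 1
18. p, 1
Accessibility: 0R0, 0R1, 1R0, 1R1
Branch closes: p and ¬p both at 1.
Every branch closes; the branch above is one of them.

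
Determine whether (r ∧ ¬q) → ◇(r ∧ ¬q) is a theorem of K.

Tableau for the negation ¬((r ∧ ¬q) → ◇(r ∧ ¬q)):
1. ¬((r ∧ ¬q) → ◇(r ∧ ¬q)), 0
2. r ∧ ¬q, 0
3. ¬◇(r ∧ ¬q), 0
4. r, 0
5. ¬q, 0
The negation has an open branch (countermodel exists).

Invalid (countermodel exists)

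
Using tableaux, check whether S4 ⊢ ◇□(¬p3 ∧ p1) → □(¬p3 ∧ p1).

Not valid

Tableau for the negation ¬(◇□(¬p3 ∧ p1) → □(¬p3 ∧ p1)):
1. ¬(◇□(¬p3 ∧ p1) → □(¬p3 ∧ p1)), u
2. ◇□(¬p3 ∧ p1), u   [¬→-rule on 1]
3. ¬□(¬p3 ∧ p1), u   [¬→-rule on 1]
4. □(¬p3 ∧ p1), v   [◇-rule on 2: fresh world v, uRv]
5. ¬p3 ∧ p1, v   [□-rule on 4 via vRv]
6. ¬p3, v   [∧-rule on 5]
7. p1, v   [∧-rule on 5]
8. ¬(¬p3 ∧ p1), w   [¬□-rule on 3: fresh world w, uRw]
9. ¬p1, w   [¬∧-rule on 8 (branches; this branch)]
Accessibility: uRu, uRv, uRw, vRv, wRw
The negation has an open branch (countermodel exists).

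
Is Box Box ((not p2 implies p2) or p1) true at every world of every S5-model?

Invalid (countermodel exists)

Tableau for the negation not Box Box ((not p2 implies p2) or p1):
1. not Box Box ((not p2 implies p2) or p1), u
2. not Box ((not p2 implies p2) or p1), v   [neg-Box-rule on 1: fresh world v, uRv]
3. not ((not p2 implies p2) or p1), w   [neg-Box-rule on 2: fresh world w, vRw]
4. not (not p2 implies p2), w   [neg-or-rule on 3]
5. not p1, w   [neg-or-rule on 3]
6. not p2, w   [neg-implies-rule on 4]
Accessibility: uRu, uRv, uRw, vRu, vRv, vRw, wRu, wRv, wRw
The negation has an open branch (countermodel exists).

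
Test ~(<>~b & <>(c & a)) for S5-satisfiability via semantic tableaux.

Satisfiable (open branch found)

1. ~(<>~b & <>(c & a)), u
2. ~<>(c & a), u   [~&-rule on 1 (branches; this branch)]
3. ~(c & a), u   [~<>-rule on 2 via uRu]
4. ~a, u   [~&-rule on 3 (branches; this branch)]
Accessibility: uRu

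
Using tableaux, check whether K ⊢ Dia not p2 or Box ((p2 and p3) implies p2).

Valid in K

Tableau for the negation not (Dia not p2 or Box ((p2 and p3) implies p2)):
1. not (Dia not p2 or Box ((p2 and p3) implies p2)), 0
2. not Dia not p2, 0
3. not Box ((p2 and p3) implies p2), 0
4. not ((p2 and p3) implies p2), 1
5. p2 and p3, 1
6. not p2, 1
7. p2, 1
8. p3, 1
Accessibility: 0R1
Branch closes: p2 and not p2 both at 1.
All branches of the negation close; one closing branch shown above.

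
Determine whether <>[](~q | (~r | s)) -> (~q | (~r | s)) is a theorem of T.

Tableau for the negation ~(<>[](~q | (~r | s)) -> (~q | (~r | s))):
1. ~(<>[](~q | (~r | s)) -> (~q | (~r | s))), w0
2. <>[](~q | (~r | s)), w0   [~->-rule on 1]
3. ~(~q | (~r | s)), w0   [~->-rule on 1]
4. q, w0   [~|-rule on 3]
5. ~(~r | s), w0   [~|-rule on 3]
6. r, w0   [~|-rule on 5]
7. ~s, w0   [~|-rule on 5]
8. [](~q | (~r | s)), w1   [<>-rule on 2: fresh world w1, w0Rw1]
9. ~q | (~r | s), w1   [[]-rule on 8 via w1Rw1]
10. ~r | s, w1   [|-rule on 9 (branches; this branch)]
11. s, w1   [|-rule on 10 (branches; this branch)]
Accessibility: w0Rw0, w0Rw1, w1Rw1
The negation has an open branch (countermodel exists).

Invalid (countermodel exists)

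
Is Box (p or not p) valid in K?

Tableau for the negation not Box (p or not p):
1. not Box (p or not p), w0
2. not (p or not p), w1
3. not p, w1
4. p, w1
Accessibility: w0Rw1
Branch closes: p and not p both at w1.
All branches of the negation close; one closing branch shown above.

Valid in K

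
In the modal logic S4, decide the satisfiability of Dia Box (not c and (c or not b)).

Satisfiable (open branch found)

1. Dia Box (not c and (c or not b)), u
2. Box (not c and (c or not b)), v
3. not c and (c or not b), v
4. not c, v
5. c or not b, v
6. not b, v
Accessibility: uRu, uRv, vRv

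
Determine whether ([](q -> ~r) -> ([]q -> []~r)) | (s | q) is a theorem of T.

Valid in T

Tableau for the negation ~(([](q -> ~r) -> ([]q -> []~r)) | (s | q)):
1. ~(([](q -> ~r) -> ([]q -> []~r)) | (s | q)), 0
2. ~([](q -> ~r) -> ([]q -> []~r)), 0   [~|-rule on 1]
3. ~(s | q), 0   [~|-rule on 1]
4. [](q -> ~r), 0   [~->-rule on 2]
5. ~([]q -> []~r), 0   [~->-rule on 2]
6. ~s, 0   [~|-rule on 3]
7. ~q, 0   [~|-rule on 3]
8. []q, 0   [~->-rule on 5]
9. ~[]~r, 0   [~->-rule on 5]
10. q -> ~r, 0   [[]-rule on 4 via 0R0]
11. q, 0   [[]-rule on 8 via 0R0]
Accessibility: 0R0
Branch closes: q and ~q both at 0.
Every branch of the negation's tableau closes; the branch above is one of them.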